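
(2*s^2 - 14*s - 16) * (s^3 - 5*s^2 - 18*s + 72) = 2*s^5 - 24*s^4 + 18*s^3 + 476*s^2 - 720*s - 1152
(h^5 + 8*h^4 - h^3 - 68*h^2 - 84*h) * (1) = h^5 + 8*h^4 - h^3 - 68*h^2 - 84*h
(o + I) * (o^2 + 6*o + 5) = o^3 + 6*o^2 + I*o^2 + 5*o + 6*I*o + 5*I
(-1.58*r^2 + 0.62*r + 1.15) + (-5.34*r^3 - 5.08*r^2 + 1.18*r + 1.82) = -5.34*r^3 - 6.66*r^2 + 1.8*r + 2.97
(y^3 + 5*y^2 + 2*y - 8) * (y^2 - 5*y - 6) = y^5 - 29*y^3 - 48*y^2 + 28*y + 48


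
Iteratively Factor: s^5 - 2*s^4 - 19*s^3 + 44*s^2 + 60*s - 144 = (s - 3)*(s^4 + s^3 - 16*s^2 - 4*s + 48) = (s - 3)*(s + 2)*(s^3 - s^2 - 14*s + 24) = (s - 3)*(s + 2)*(s + 4)*(s^2 - 5*s + 6) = (s - 3)^2*(s + 2)*(s + 4)*(s - 2)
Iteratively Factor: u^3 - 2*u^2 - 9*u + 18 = (u + 3)*(u^2 - 5*u + 6) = (u - 3)*(u + 3)*(u - 2)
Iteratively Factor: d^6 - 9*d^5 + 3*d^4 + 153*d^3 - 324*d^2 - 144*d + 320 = (d - 5)*(d^5 - 4*d^4 - 17*d^3 + 68*d^2 + 16*d - 64) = (d - 5)*(d - 4)*(d^4 - 17*d^2 + 16) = (d - 5)*(d - 4)^2*(d^3 + 4*d^2 - d - 4) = (d - 5)*(d - 4)^2*(d + 1)*(d^2 + 3*d - 4) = (d - 5)*(d - 4)^2*(d + 1)*(d + 4)*(d - 1)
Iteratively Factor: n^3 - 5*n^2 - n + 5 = (n - 5)*(n^2 - 1) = (n - 5)*(n - 1)*(n + 1)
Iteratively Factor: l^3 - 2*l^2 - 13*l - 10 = (l + 2)*(l^2 - 4*l - 5) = (l - 5)*(l + 2)*(l + 1)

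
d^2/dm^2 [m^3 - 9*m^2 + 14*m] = 6*m - 18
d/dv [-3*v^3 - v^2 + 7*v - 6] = -9*v^2 - 2*v + 7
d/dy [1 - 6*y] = -6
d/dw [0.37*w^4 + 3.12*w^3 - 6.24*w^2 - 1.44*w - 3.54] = 1.48*w^3 + 9.36*w^2 - 12.48*w - 1.44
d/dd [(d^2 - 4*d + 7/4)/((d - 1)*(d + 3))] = (12*d^2 - 19*d + 17)/(2*(d^4 + 4*d^3 - 2*d^2 - 12*d + 9))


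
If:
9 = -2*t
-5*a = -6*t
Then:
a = -27/5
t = -9/2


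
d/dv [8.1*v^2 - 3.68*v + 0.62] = 16.2*v - 3.68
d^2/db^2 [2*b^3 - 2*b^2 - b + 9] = 12*b - 4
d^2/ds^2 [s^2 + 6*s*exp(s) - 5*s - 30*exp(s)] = 6*s*exp(s) - 18*exp(s) + 2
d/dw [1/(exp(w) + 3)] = -exp(w)/(exp(w) + 3)^2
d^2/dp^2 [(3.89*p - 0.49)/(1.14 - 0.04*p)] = -0.3532/(0.04*p - 1.14)^3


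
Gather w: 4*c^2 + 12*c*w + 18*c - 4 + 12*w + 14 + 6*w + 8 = 4*c^2 + 18*c + w*(12*c + 18) + 18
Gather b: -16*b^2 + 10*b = -16*b^2 + 10*b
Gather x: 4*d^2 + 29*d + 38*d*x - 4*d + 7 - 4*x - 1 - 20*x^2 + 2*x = 4*d^2 + 25*d - 20*x^2 + x*(38*d - 2) + 6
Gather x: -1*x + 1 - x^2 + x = 1 - x^2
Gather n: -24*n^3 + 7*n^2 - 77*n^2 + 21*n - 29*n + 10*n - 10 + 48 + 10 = -24*n^3 - 70*n^2 + 2*n + 48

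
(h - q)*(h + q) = h^2 - q^2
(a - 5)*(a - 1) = a^2 - 6*a + 5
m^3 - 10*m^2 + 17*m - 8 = (m - 8)*(m - 1)^2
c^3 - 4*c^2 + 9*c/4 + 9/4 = (c - 3)*(c - 3/2)*(c + 1/2)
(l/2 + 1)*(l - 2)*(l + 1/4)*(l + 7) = l^4/2 + 29*l^3/8 - 9*l^2/8 - 29*l/2 - 7/2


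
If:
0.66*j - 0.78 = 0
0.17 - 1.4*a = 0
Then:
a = 0.12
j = 1.18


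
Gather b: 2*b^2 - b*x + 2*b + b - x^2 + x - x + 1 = 2*b^2 + b*(3 - x) - x^2 + 1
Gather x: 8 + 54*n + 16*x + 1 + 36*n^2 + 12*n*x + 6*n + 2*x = 36*n^2 + 60*n + x*(12*n + 18) + 9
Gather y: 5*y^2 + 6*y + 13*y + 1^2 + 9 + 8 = 5*y^2 + 19*y + 18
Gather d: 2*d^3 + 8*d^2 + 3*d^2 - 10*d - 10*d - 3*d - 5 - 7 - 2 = 2*d^3 + 11*d^2 - 23*d - 14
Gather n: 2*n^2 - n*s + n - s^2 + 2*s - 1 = 2*n^2 + n*(1 - s) - s^2 + 2*s - 1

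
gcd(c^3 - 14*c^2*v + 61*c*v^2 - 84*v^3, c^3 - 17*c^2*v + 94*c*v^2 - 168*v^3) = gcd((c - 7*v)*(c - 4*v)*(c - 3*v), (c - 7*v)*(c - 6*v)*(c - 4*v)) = c^2 - 11*c*v + 28*v^2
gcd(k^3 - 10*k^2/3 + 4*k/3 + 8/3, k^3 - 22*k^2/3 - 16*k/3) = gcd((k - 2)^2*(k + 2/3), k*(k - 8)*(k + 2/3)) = k + 2/3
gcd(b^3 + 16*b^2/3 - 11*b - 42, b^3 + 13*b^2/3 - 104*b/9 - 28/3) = b + 6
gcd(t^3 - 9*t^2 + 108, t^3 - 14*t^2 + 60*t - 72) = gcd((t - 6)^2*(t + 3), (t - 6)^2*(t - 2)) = t^2 - 12*t + 36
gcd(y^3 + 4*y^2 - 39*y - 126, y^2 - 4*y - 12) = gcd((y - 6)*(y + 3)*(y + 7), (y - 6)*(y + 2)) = y - 6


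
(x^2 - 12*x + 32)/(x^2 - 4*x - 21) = (-x^2 + 12*x - 32)/(-x^2 + 4*x + 21)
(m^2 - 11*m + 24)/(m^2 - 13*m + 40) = (m - 3)/(m - 5)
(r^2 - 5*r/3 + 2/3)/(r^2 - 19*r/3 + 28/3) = (3*r^2 - 5*r + 2)/(3*r^2 - 19*r + 28)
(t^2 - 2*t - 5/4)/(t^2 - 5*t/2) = (t + 1/2)/t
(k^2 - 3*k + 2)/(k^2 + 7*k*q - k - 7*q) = (k - 2)/(k + 7*q)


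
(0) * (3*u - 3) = 0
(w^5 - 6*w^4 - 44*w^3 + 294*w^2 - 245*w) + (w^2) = w^5 - 6*w^4 - 44*w^3 + 295*w^2 - 245*w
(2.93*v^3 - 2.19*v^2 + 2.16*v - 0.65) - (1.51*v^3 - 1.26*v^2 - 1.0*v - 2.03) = 1.42*v^3 - 0.93*v^2 + 3.16*v + 1.38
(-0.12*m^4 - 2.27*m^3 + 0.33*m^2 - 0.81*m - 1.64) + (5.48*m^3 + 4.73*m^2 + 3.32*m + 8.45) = -0.12*m^4 + 3.21*m^3 + 5.06*m^2 + 2.51*m + 6.81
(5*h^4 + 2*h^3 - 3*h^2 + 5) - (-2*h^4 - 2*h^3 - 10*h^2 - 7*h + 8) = 7*h^4 + 4*h^3 + 7*h^2 + 7*h - 3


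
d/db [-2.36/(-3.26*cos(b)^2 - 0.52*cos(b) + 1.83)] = (15.3872*cos(b) + 1.2272)*sin(b)/(3.26*cos(b)^2 + 0.52*cos(b) - 1.83)^2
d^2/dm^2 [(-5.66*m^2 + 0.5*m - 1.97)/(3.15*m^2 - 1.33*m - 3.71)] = (5.6843418860808e-14*m^4 - 37.50264*m^3 - 514.15749*m^2 + 84.57939*m - 213.758188)/(31.255875*m^6 - 39.590775*m^5 - 93.72132*m^4 + 90.905633*m^3 + 110.382888*m^2 - 54.918759*m - 51.064811)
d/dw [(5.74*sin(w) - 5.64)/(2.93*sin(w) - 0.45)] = 13.9422*cos(w)/(2.93*sin(w) - 0.45)^2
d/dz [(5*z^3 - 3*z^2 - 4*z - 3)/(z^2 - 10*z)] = (5*z^4 - 100*z^3 + 34*z^2 + 6*z - 30)/(z^2*(z^2 - 20*z + 100))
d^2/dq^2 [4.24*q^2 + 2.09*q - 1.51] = 8.48000000000000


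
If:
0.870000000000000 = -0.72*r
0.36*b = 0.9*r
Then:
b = -3.02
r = -1.21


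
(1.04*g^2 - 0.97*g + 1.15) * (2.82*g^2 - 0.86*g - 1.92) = 2.9328*g^4 - 3.6298*g^3 + 2.0804*g^2 + 0.8734*g - 2.208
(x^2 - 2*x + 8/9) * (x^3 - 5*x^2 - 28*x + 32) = x^5 - 7*x^4 - 154*x^3/9 + 752*x^2/9 - 800*x/9 + 256/9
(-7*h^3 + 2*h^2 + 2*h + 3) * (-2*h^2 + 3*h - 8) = 14*h^5 - 25*h^4 + 58*h^3 - 16*h^2 - 7*h - 24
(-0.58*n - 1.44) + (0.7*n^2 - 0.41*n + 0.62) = 0.7*n^2 - 0.99*n - 0.82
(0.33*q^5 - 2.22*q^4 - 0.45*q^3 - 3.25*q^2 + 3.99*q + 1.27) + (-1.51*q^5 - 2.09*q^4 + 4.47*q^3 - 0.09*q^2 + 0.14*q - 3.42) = -1.18*q^5 - 4.31*q^4 + 4.02*q^3 - 3.34*q^2 + 4.13*q - 2.15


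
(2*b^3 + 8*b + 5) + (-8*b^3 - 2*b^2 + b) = -6*b^3 - 2*b^2 + 9*b + 5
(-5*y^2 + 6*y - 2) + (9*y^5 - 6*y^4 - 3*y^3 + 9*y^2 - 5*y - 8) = 9*y^5 - 6*y^4 - 3*y^3 + 4*y^2 + y - 10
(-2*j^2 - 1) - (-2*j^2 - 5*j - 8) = 5*j + 7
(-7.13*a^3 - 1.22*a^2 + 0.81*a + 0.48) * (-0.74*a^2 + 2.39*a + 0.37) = 5.2762*a^5 - 16.1379*a^4 - 6.1533*a^3 + 1.1293*a^2 + 1.4469*a + 0.1776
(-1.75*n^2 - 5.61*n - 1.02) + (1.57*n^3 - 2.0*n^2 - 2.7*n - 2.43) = 1.57*n^3 - 3.75*n^2 - 8.31*n - 3.45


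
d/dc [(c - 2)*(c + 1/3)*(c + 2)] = 3*c^2 + 2*c/3 - 4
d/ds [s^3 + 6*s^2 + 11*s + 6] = 3*s^2 + 12*s + 11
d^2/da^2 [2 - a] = 0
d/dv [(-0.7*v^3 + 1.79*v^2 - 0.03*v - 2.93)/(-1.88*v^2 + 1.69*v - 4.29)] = (1.316*v^4 - 2.366*v^3 + 11.9777*v^2 - 26.375*v + 5.0804)/(3.5344*v^4 - 6.3544*v^3 + 18.9865*v^2 - 14.5002*v + 18.4041)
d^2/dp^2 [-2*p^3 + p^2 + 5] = 2 - 12*p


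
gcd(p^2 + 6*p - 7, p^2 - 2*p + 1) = p - 1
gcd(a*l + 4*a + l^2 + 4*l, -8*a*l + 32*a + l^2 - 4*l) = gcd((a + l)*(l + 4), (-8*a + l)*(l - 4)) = 1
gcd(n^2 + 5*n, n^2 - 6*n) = n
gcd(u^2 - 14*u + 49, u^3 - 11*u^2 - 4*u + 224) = u - 7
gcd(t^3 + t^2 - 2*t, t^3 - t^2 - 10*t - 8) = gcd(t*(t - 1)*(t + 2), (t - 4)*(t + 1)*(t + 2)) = t + 2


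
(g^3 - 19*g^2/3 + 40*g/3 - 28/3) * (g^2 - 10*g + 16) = g^5 - 49*g^4/3 + 278*g^3/3 - 244*g^2 + 920*g/3 - 448/3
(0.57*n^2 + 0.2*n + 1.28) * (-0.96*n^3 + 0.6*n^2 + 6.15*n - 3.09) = -0.5472*n^5 + 0.15*n^4 + 2.3967*n^3 + 0.2367*n^2 + 7.254*n - 3.9552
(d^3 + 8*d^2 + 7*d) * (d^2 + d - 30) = d^5 + 9*d^4 - 15*d^3 - 233*d^2 - 210*d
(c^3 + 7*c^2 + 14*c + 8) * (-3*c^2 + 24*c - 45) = -3*c^5 + 3*c^4 + 81*c^3 - 3*c^2 - 438*c - 360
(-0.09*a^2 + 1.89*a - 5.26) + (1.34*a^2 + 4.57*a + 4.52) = 1.25*a^2 + 6.46*a - 0.74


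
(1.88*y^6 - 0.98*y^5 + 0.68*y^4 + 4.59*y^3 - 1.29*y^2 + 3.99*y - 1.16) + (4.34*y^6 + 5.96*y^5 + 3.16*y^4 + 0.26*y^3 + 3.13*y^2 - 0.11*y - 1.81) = 6.22*y^6 + 4.98*y^5 + 3.84*y^4 + 4.85*y^3 + 1.84*y^2 + 3.88*y - 2.97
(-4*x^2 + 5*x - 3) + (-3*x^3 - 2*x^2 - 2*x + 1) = -3*x^3 - 6*x^2 + 3*x - 2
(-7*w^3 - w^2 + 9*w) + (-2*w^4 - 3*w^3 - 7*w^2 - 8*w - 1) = -2*w^4 - 10*w^3 - 8*w^2 + w - 1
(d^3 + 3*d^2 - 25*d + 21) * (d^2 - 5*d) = d^5 - 2*d^4 - 40*d^3 + 146*d^2 - 105*d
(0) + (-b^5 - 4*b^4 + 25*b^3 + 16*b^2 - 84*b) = -b^5 - 4*b^4 + 25*b^3 + 16*b^2 - 84*b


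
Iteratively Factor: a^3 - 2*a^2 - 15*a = (a + 3)*(a^2 - 5*a) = (a - 5)*(a + 3)*(a)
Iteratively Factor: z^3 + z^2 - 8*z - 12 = (z + 2)*(z^2 - z - 6) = (z - 3)*(z + 2)*(z + 2)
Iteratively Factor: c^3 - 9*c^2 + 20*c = (c)*(c^2 - 9*c + 20) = c*(c - 5)*(c - 4)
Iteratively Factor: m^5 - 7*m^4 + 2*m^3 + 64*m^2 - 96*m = (m - 2)*(m^4 - 5*m^3 - 8*m^2 + 48*m) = (m - 4)*(m - 2)*(m^3 - m^2 - 12*m) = (m - 4)*(m - 2)*(m + 3)*(m^2 - 4*m) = m*(m - 4)*(m - 2)*(m + 3)*(m - 4)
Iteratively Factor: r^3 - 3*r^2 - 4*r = (r - 4)*(r^2 + r) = (r - 4)*(r + 1)*(r)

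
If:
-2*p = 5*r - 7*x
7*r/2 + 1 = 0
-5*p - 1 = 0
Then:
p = -1/5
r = -2/7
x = -64/245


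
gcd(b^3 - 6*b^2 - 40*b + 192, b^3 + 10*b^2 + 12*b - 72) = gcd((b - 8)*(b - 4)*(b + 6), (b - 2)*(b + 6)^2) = b + 6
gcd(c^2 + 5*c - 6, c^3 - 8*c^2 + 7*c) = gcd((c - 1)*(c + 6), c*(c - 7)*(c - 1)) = c - 1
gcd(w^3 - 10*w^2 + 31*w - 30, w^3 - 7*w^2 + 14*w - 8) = w - 2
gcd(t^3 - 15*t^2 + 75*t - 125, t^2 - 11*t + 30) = t - 5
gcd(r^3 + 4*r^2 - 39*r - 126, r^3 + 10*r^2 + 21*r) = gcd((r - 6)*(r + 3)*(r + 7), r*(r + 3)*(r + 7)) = r^2 + 10*r + 21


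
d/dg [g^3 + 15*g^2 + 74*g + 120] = 3*g^2 + 30*g + 74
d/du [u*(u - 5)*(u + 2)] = 3*u^2 - 6*u - 10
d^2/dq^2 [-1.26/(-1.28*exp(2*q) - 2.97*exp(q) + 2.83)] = (1.26*(2.56*exp(q) + 2.97)*(5.12*exp(q) + 5.94)*exp(q) - (6.4512*exp(q) + 3.7422)*(1.28*exp(2*q) + 2.97*exp(q) - 2.83))*exp(q)/(1.28*exp(2*q) + 2.97*exp(q) - 2.83)^3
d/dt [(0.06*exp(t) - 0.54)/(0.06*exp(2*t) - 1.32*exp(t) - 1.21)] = (-0.0036*exp(2*t) + 0.0648*exp(t) - 0.7854)*exp(t)/(0.0036*exp(4*t) - 0.1584*exp(3*t) + 1.5972*exp(2*t) + 3.1944*exp(t) + 1.4641)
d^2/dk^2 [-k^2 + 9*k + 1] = -2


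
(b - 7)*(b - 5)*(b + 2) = b^3 - 10*b^2 + 11*b + 70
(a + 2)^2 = a^2 + 4*a + 4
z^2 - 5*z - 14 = (z - 7)*(z + 2)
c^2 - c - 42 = (c - 7)*(c + 6)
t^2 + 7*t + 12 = (t + 3)*(t + 4)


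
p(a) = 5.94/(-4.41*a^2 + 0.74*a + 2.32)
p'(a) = 5.94*(8.82*a - 0.74)/(-4.41*a^2 + 0.74*a + 2.32)^2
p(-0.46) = 5.68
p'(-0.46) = -26.02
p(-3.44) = -0.11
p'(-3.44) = -0.07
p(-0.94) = -2.61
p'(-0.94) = -10.39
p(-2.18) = -0.29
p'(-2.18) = -0.29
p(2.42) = -0.27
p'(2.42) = 0.26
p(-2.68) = -0.19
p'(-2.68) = -0.15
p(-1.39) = -0.82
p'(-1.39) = -1.48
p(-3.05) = -0.15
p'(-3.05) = -0.10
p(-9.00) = -0.02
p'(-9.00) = -0.00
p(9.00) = -0.02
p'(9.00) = 0.00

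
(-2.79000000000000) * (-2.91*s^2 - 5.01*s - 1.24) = 8.1189*s^2 + 13.9779*s + 3.4596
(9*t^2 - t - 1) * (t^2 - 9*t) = 9*t^4 - 82*t^3 + 8*t^2 + 9*t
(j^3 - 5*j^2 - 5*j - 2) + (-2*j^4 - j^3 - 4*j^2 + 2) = -2*j^4 - 9*j^2 - 5*j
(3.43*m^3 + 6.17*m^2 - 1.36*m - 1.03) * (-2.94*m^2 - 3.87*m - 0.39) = -10.0842*m^5 - 31.4139*m^4 - 21.2172*m^3 + 5.8851*m^2 + 4.5165*m + 0.4017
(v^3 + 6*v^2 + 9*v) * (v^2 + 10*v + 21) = v^5 + 16*v^4 + 90*v^3 + 216*v^2 + 189*v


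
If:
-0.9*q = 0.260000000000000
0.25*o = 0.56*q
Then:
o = -0.65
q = -0.29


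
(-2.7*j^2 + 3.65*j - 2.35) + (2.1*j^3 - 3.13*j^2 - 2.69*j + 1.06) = 2.1*j^3 - 5.83*j^2 + 0.96*j - 1.29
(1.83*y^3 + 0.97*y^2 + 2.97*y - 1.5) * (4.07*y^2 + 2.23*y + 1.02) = 7.4481*y^5 + 8.0288*y^4 + 16.1176*y^3 + 1.5075*y^2 - 0.315599999999999*y - 1.53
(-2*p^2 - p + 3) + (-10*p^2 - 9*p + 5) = -12*p^2 - 10*p + 8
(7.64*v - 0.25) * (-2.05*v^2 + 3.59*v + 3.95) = -15.662*v^3 + 27.9401*v^2 + 29.2805*v - 0.9875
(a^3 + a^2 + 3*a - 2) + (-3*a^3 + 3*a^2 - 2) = -2*a^3 + 4*a^2 + 3*a - 4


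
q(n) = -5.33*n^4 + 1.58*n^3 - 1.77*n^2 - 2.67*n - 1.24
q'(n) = -21.32*n^3 + 4.74*n^2 - 3.54*n - 2.67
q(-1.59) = -41.89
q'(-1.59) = 100.64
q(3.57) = -827.21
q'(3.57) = -924.94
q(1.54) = -33.76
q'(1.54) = -74.75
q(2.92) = -372.28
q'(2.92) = -503.40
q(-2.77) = -354.80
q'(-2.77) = 496.64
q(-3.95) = -1413.21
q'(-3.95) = 1399.22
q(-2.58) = -269.43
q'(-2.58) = 404.15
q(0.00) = -1.24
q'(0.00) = -2.67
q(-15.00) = -275523.19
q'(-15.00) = 73071.93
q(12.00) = -108080.80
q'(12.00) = -36203.55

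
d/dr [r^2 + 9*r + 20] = 2*r + 9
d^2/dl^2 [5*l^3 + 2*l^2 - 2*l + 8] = 30*l + 4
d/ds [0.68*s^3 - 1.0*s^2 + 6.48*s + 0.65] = 2.04*s^2 - 2.0*s + 6.48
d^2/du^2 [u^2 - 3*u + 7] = 2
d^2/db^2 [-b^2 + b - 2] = -2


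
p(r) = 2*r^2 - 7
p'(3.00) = 12.00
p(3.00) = 11.00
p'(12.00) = 48.00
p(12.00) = 281.00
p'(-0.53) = -2.12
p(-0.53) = -6.44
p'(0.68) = 2.72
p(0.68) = -6.08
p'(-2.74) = -10.96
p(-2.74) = 8.02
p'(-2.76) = -11.04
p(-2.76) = 8.24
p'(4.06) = 16.24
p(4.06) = 25.97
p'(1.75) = 7.00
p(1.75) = -0.88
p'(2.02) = 8.08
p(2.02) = 1.16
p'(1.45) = 5.80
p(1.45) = -2.80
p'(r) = 4*r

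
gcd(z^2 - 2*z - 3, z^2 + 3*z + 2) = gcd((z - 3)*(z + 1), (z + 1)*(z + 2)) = z + 1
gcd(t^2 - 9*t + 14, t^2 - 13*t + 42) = t - 7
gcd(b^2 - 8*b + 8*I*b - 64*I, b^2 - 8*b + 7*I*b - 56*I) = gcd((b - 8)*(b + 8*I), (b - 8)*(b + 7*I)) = b - 8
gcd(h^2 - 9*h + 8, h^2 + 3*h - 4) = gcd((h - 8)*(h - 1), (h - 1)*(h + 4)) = h - 1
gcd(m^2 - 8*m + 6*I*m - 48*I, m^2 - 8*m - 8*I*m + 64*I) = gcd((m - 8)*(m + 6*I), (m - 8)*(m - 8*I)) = m - 8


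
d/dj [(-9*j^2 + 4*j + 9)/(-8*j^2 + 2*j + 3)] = 2*(7*j^2 + 45*j - 3)/(64*j^4 - 32*j^3 - 44*j^2 + 12*j + 9)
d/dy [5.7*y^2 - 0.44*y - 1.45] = 11.4*y - 0.44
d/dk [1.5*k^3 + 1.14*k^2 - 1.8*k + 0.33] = 4.5*k^2 + 2.28*k - 1.8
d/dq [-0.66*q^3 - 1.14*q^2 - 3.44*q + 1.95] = -1.98*q^2 - 2.28*q - 3.44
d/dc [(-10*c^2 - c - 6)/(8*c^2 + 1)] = (8*c^2 + 76*c - 1)/(64*c^4 + 16*c^2 + 1)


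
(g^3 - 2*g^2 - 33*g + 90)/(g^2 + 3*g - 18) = g - 5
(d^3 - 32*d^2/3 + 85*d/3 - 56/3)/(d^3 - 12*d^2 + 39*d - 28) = (d - 8/3)/(d - 4)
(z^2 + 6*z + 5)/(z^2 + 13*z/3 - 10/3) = 3*(z + 1)/(3*z - 2)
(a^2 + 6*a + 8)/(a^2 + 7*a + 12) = (a + 2)/(a + 3)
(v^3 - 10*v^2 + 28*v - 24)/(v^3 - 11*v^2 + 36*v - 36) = (v - 2)/(v - 3)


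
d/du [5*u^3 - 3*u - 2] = 15*u^2 - 3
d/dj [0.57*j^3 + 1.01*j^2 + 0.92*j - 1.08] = 1.71*j^2 + 2.02*j + 0.92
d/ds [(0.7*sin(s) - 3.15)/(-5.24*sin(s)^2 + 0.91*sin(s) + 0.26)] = (3.668*sin(s)^2 - 33.012*sin(s) + 3.0485)*cos(s)/(27.4576*sin(s)^4 - 9.5368*sin(s)^3 - 1.8967*sin(s)^2 + 0.4732*sin(s) + 0.0676)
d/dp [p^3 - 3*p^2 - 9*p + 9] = 3*p^2 - 6*p - 9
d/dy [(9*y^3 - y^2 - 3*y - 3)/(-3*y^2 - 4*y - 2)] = (-27*y^4 - 72*y^3 - 59*y^2 - 14*y - 6)/(9*y^4 + 24*y^3 + 28*y^2 + 16*y + 4)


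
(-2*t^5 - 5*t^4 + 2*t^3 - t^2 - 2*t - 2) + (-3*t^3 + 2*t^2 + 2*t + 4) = -2*t^5 - 5*t^4 - t^3 + t^2 + 2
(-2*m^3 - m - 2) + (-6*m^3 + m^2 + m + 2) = -8*m^3 + m^2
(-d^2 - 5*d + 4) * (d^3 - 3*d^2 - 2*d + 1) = -d^5 - 2*d^4 + 21*d^3 - 3*d^2 - 13*d + 4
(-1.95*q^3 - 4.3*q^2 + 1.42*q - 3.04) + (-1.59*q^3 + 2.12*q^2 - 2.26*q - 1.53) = -3.54*q^3 - 2.18*q^2 - 0.84*q - 4.57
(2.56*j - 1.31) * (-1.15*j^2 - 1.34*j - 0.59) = -2.944*j^3 - 1.9239*j^2 + 0.245*j + 0.7729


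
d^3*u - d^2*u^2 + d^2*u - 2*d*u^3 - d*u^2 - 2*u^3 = (d - 2*u)*(d + u)*(d*u + u)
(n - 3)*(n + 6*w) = n^2 + 6*n*w - 3*n - 18*w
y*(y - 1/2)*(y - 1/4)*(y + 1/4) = y^4 - y^3/2 - y^2/16 + y/32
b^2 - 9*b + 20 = (b - 5)*(b - 4)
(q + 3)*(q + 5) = q^2 + 8*q + 15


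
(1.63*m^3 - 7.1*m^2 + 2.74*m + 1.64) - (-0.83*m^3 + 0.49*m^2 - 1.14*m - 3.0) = 2.46*m^3 - 7.59*m^2 + 3.88*m + 4.64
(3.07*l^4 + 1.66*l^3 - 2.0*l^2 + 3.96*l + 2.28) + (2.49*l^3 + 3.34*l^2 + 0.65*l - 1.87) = 3.07*l^4 + 4.15*l^3 + 1.34*l^2 + 4.61*l + 0.41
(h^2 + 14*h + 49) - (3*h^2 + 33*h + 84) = -2*h^2 - 19*h - 35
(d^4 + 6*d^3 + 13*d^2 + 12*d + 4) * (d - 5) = d^5 + d^4 - 17*d^3 - 53*d^2 - 56*d - 20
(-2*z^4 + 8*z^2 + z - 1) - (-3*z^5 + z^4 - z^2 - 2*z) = 3*z^5 - 3*z^4 + 9*z^2 + 3*z - 1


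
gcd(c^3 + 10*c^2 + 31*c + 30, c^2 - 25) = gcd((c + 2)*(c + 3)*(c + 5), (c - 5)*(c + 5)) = c + 5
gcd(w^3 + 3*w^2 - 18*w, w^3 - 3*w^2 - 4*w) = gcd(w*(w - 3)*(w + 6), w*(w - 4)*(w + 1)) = w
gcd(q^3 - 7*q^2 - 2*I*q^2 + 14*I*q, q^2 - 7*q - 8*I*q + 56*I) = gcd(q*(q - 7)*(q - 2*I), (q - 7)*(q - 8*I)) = q - 7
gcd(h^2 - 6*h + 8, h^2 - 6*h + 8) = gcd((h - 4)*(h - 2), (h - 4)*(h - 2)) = h^2 - 6*h + 8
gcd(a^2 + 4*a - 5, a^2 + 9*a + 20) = a + 5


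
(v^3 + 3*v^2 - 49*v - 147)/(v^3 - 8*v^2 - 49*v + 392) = (v + 3)/(v - 8)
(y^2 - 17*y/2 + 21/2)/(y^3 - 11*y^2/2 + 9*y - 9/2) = (y - 7)/(y^2 - 4*y + 3)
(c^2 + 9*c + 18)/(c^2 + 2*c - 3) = (c + 6)/(c - 1)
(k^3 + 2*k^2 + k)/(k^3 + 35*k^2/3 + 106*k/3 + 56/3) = 3*k*(k^2 + 2*k + 1)/(3*k^3 + 35*k^2 + 106*k + 56)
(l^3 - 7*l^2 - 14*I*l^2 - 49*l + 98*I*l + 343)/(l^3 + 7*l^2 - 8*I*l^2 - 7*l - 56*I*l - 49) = (l^2 - 7*l*(1 + I) + 49*I)/(l^2 + l*(7 - I) - 7*I)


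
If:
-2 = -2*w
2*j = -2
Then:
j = -1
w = 1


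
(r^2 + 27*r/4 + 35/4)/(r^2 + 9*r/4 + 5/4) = (4*r^2 + 27*r + 35)/(4*r^2 + 9*r + 5)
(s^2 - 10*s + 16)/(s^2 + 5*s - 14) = (s - 8)/(s + 7)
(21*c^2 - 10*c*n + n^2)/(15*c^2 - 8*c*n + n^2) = (7*c - n)/(5*c - n)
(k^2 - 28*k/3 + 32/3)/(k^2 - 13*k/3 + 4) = (k - 8)/(k - 3)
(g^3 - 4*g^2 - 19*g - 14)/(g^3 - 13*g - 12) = (g^2 - 5*g - 14)/(g^2 - g - 12)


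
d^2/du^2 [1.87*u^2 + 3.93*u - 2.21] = 3.74000000000000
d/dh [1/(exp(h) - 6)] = -exp(h)/(exp(h) - 6)^2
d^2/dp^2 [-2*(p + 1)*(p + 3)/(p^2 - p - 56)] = 4*(-5*p^3 - 177*p^2 - 663*p - 3083)/(p^6 - 3*p^5 - 165*p^4 + 335*p^3 + 9240*p^2 - 9408*p - 175616)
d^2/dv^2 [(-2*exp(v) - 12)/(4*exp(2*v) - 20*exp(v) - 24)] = (-exp(4*v) - 29*exp(3*v) + 54*exp(2*v) - 264*exp(v) + 144)*exp(v)/(2*(exp(6*v) - 15*exp(5*v) + 57*exp(4*v) + 55*exp(3*v) - 342*exp(2*v) - 540*exp(v) - 216))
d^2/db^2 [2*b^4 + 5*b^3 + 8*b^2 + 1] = 24*b^2 + 30*b + 16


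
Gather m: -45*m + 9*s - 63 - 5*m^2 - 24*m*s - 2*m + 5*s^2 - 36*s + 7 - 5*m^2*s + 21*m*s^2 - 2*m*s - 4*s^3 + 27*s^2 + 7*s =m^2*(-5*s - 5) + m*(21*s^2 - 26*s - 47) - 4*s^3 + 32*s^2 - 20*s - 56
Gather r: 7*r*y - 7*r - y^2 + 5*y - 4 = r*(7*y - 7) - y^2 + 5*y - 4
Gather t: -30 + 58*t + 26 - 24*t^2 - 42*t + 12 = -24*t^2 + 16*t + 8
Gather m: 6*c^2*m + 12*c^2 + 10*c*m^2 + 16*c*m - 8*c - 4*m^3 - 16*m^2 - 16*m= 12*c^2 - 8*c - 4*m^3 + m^2*(10*c - 16) + m*(6*c^2 + 16*c - 16)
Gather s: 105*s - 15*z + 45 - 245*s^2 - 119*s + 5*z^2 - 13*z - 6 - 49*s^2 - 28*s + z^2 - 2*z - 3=-294*s^2 - 42*s + 6*z^2 - 30*z + 36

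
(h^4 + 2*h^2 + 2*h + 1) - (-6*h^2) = h^4 + 8*h^2 + 2*h + 1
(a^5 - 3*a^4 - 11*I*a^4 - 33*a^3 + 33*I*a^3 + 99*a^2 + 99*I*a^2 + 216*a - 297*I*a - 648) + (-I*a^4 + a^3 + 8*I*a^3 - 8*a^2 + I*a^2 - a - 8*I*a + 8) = a^5 - 3*a^4 - 12*I*a^4 - 32*a^3 + 41*I*a^3 + 91*a^2 + 100*I*a^2 + 215*a - 305*I*a - 640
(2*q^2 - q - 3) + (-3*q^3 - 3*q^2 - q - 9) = -3*q^3 - q^2 - 2*q - 12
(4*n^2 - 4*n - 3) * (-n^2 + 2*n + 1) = -4*n^4 + 12*n^3 - n^2 - 10*n - 3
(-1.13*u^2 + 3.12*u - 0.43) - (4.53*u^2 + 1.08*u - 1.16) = -5.66*u^2 + 2.04*u + 0.73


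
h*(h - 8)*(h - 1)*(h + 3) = h^4 - 6*h^3 - 19*h^2 + 24*h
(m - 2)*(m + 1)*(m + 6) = m^3 + 5*m^2 - 8*m - 12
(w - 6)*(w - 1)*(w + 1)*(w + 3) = w^4 - 3*w^3 - 19*w^2 + 3*w + 18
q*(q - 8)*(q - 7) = q^3 - 15*q^2 + 56*q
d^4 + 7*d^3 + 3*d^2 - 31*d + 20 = (d - 1)^2*(d + 4)*(d + 5)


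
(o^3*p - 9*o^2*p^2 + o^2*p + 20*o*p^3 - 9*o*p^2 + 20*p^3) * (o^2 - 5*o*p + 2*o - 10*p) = o^5*p - 14*o^4*p^2 + 3*o^4*p + 65*o^3*p^3 - 42*o^3*p^2 + 2*o^3*p - 100*o^2*p^4 + 195*o^2*p^3 - 28*o^2*p^2 - 300*o*p^4 + 130*o*p^3 - 200*p^4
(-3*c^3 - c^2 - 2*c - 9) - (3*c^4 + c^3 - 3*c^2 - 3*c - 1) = -3*c^4 - 4*c^3 + 2*c^2 + c - 8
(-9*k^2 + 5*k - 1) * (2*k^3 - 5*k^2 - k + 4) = -18*k^5 + 55*k^4 - 18*k^3 - 36*k^2 + 21*k - 4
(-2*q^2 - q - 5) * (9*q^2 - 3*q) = -18*q^4 - 3*q^3 - 42*q^2 + 15*q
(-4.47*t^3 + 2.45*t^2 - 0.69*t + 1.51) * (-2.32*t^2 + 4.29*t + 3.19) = 10.3704*t^5 - 24.8603*t^4 - 2.148*t^3 + 1.3522*t^2 + 4.2768*t + 4.8169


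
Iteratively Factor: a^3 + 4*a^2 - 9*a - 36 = (a + 3)*(a^2 + a - 12) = (a - 3)*(a + 3)*(a + 4)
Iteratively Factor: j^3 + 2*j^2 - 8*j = (j)*(j^2 + 2*j - 8) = j*(j + 4)*(j - 2)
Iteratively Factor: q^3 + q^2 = (q)*(q^2 + q) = q*(q + 1)*(q)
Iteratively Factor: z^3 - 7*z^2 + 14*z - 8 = (z - 2)*(z^2 - 5*z + 4) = (z - 4)*(z - 2)*(z - 1)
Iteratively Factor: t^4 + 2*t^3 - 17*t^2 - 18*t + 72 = (t - 2)*(t^3 + 4*t^2 - 9*t - 36) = (t - 2)*(t + 3)*(t^2 + t - 12) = (t - 3)*(t - 2)*(t + 3)*(t + 4)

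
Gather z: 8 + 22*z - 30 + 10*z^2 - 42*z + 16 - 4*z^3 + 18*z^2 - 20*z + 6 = -4*z^3 + 28*z^2 - 40*z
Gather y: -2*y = -2*y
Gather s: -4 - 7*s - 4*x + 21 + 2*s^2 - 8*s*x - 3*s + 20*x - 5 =2*s^2 + s*(-8*x - 10) + 16*x + 12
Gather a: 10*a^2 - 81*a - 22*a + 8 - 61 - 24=10*a^2 - 103*a - 77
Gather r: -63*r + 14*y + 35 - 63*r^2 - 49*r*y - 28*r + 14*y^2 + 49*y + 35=-63*r^2 + r*(-49*y - 91) + 14*y^2 + 63*y + 70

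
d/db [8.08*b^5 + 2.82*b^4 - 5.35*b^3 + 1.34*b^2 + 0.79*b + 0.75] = 40.4*b^4 + 11.28*b^3 - 16.05*b^2 + 2.68*b + 0.79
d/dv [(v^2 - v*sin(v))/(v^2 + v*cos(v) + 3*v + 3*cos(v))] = (-sqrt(2)*v^3*cos(v + pi/4) + 4*v^2*sin(v) - 2*v^2*cos(v) + 2*v^2 + 6*v*cos(v) - 3*v - 3*sin(2*v)/2)/((v + 3)^2*(v + cos(v))^2)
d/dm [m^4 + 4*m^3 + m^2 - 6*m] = 4*m^3 + 12*m^2 + 2*m - 6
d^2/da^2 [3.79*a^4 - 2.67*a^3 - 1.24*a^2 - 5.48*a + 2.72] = 45.48*a^2 - 16.02*a - 2.48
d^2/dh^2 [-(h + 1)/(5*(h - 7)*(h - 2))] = 2*(-h^3 - 3*h^2 + 69*h - 193)/(5*(h^6 - 27*h^5 + 285*h^4 - 1485*h^3 + 3990*h^2 - 5292*h + 2744))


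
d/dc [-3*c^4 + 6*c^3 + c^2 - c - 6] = -12*c^3 + 18*c^2 + 2*c - 1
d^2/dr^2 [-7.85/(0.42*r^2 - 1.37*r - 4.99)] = (-2.76948*r^2 + 9.03378*r + 7.85*(0.84*r - 1.37)*(1.68*r - 2.74) + 32.90406)/(-0.42*r^2 + 1.37*r + 4.99)^3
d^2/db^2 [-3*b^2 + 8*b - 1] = -6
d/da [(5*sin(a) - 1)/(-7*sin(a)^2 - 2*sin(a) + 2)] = (35*sin(a)^2 - 14*sin(a) + 8)*cos(a)/(7*sin(a)^2 + 2*sin(a) - 2)^2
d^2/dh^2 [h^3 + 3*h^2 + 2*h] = 6*h + 6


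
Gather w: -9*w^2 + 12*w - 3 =-9*w^2 + 12*w - 3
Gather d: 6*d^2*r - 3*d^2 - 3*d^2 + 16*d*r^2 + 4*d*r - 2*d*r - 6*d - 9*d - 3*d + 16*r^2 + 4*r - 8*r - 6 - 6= d^2*(6*r - 6) + d*(16*r^2 + 2*r - 18) + 16*r^2 - 4*r - 12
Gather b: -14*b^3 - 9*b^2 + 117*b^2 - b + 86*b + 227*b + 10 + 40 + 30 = -14*b^3 + 108*b^2 + 312*b + 80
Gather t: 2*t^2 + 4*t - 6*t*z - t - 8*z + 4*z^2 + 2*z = 2*t^2 + t*(3 - 6*z) + 4*z^2 - 6*z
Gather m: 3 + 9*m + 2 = 9*m + 5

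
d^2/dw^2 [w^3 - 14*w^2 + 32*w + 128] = 6*w - 28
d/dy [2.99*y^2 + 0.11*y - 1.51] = 5.98*y + 0.11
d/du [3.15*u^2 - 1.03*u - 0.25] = 6.3*u - 1.03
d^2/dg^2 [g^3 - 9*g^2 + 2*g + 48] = 6*g - 18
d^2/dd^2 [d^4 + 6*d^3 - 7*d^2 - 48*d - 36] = 12*d^2 + 36*d - 14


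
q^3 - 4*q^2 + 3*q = q*(q - 3)*(q - 1)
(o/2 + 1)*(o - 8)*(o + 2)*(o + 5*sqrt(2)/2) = o^4/2 - 2*o^3 + 5*sqrt(2)*o^3/4 - 14*o^2 - 5*sqrt(2)*o^2 - 35*sqrt(2)*o - 16*o - 40*sqrt(2)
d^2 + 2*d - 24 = (d - 4)*(d + 6)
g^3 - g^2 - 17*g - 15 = (g - 5)*(g + 1)*(g + 3)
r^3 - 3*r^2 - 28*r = r*(r - 7)*(r + 4)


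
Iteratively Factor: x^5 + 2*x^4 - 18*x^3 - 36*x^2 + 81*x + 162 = (x + 3)*(x^4 - x^3 - 15*x^2 + 9*x + 54) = (x + 3)^2*(x^3 - 4*x^2 - 3*x + 18) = (x + 2)*(x + 3)^2*(x^2 - 6*x + 9) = (x - 3)*(x + 2)*(x + 3)^2*(x - 3)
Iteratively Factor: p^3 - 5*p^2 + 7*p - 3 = (p - 1)*(p^2 - 4*p + 3) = (p - 1)^2*(p - 3)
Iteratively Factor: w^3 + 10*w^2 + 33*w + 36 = (w + 3)*(w^2 + 7*w + 12) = (w + 3)*(w + 4)*(w + 3)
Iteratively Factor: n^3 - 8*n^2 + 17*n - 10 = (n - 5)*(n^2 - 3*n + 2) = (n - 5)*(n - 2)*(n - 1)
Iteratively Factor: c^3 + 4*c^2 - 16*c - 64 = (c + 4)*(c^2 - 16) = (c - 4)*(c + 4)*(c + 4)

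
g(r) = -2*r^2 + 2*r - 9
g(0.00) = -9.00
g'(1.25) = -3.00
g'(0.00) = 2.00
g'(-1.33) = 7.32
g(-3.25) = -36.62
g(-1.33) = -15.20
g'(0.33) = 0.68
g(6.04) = -69.88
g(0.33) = -8.56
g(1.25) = -9.62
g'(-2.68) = 12.72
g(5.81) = -64.89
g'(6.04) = -22.16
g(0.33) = -8.56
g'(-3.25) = 15.00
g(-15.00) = -489.00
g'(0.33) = 0.68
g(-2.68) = -28.72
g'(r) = 2 - 4*r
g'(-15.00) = 62.00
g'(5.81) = -21.24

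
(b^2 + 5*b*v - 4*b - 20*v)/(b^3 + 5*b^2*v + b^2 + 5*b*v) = (b - 4)/(b*(b + 1))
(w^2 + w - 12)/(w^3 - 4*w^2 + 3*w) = (w + 4)/(w*(w - 1))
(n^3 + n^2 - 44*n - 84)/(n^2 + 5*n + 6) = (n^2 - n - 42)/(n + 3)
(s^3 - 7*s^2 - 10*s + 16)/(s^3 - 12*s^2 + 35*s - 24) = (s + 2)/(s - 3)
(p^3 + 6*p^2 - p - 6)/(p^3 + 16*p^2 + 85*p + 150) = (p^2 - 1)/(p^2 + 10*p + 25)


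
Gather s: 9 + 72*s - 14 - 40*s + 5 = 32*s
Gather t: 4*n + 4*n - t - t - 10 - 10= 8*n - 2*t - 20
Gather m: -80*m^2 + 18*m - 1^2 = -80*m^2 + 18*m - 1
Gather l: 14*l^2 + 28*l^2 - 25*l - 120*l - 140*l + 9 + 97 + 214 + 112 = 42*l^2 - 285*l + 432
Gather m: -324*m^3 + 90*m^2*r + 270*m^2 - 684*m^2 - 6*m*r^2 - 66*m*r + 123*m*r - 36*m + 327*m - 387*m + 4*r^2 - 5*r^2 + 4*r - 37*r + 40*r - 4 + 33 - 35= -324*m^3 + m^2*(90*r - 414) + m*(-6*r^2 + 57*r - 96) - r^2 + 7*r - 6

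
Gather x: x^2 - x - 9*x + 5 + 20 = x^2 - 10*x + 25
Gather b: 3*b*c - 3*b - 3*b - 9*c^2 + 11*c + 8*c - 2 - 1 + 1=b*(3*c - 6) - 9*c^2 + 19*c - 2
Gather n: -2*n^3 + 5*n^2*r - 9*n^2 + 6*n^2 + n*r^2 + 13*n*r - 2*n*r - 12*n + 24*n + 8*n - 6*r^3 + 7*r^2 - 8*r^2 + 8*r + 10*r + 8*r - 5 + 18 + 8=-2*n^3 + n^2*(5*r - 3) + n*(r^2 + 11*r + 20) - 6*r^3 - r^2 + 26*r + 21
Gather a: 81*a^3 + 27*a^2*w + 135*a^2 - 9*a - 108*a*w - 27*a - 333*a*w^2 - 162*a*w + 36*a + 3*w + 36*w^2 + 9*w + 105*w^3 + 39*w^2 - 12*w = 81*a^3 + a^2*(27*w + 135) + a*(-333*w^2 - 270*w) + 105*w^3 + 75*w^2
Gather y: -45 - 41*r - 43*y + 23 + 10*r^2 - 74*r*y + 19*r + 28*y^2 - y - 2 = 10*r^2 - 22*r + 28*y^2 + y*(-74*r - 44) - 24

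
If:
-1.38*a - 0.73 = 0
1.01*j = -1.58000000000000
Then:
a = -0.53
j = -1.56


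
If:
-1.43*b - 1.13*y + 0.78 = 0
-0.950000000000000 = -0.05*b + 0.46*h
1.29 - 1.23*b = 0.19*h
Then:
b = 1.35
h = -1.92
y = -1.01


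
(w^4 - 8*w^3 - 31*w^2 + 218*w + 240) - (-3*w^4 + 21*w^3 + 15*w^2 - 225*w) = 4*w^4 - 29*w^3 - 46*w^2 + 443*w + 240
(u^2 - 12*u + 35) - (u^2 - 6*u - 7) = 42 - 6*u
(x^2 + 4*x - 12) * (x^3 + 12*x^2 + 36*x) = x^5 + 16*x^4 + 72*x^3 - 432*x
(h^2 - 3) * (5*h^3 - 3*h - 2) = 5*h^5 - 18*h^3 - 2*h^2 + 9*h + 6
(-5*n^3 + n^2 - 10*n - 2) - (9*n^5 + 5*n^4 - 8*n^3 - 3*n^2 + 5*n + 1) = -9*n^5 - 5*n^4 + 3*n^3 + 4*n^2 - 15*n - 3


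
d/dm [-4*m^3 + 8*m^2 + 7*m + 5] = -12*m^2 + 16*m + 7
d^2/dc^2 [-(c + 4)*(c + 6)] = -2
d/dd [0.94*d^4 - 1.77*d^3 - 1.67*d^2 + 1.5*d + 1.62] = 3.76*d^3 - 5.31*d^2 - 3.34*d + 1.5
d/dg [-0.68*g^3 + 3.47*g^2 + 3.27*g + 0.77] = -2.04*g^2 + 6.94*g + 3.27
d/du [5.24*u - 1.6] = 5.24000000000000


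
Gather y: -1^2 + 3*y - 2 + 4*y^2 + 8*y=4*y^2 + 11*y - 3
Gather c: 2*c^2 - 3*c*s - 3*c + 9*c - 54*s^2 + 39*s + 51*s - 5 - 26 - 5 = 2*c^2 + c*(6 - 3*s) - 54*s^2 + 90*s - 36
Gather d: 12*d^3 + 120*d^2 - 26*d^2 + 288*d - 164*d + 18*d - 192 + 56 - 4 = 12*d^3 + 94*d^2 + 142*d - 140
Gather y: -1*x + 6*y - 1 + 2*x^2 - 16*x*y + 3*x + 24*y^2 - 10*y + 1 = 2*x^2 + 2*x + 24*y^2 + y*(-16*x - 4)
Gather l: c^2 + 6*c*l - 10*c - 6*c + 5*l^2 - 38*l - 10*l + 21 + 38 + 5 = c^2 - 16*c + 5*l^2 + l*(6*c - 48) + 64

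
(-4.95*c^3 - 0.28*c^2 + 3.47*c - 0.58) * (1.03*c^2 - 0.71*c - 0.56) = -5.0985*c^5 + 3.2261*c^4 + 6.5449*c^3 - 2.9043*c^2 - 1.5314*c + 0.3248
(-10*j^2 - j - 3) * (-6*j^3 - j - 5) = 60*j^5 + 6*j^4 + 28*j^3 + 51*j^2 + 8*j + 15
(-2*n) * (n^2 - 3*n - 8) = -2*n^3 + 6*n^2 + 16*n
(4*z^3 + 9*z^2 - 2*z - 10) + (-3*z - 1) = 4*z^3 + 9*z^2 - 5*z - 11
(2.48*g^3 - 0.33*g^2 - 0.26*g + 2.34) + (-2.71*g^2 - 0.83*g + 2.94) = 2.48*g^3 - 3.04*g^2 - 1.09*g + 5.28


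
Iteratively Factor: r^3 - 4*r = (r - 2)*(r^2 + 2*r) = r*(r - 2)*(r + 2)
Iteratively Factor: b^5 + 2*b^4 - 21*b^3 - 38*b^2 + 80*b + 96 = (b + 4)*(b^4 - 2*b^3 - 13*b^2 + 14*b + 24) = (b - 2)*(b + 4)*(b^3 - 13*b - 12) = (b - 4)*(b - 2)*(b + 4)*(b^2 + 4*b + 3) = (b - 4)*(b - 2)*(b + 1)*(b + 4)*(b + 3)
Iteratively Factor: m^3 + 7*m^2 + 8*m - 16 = (m + 4)*(m^2 + 3*m - 4) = (m - 1)*(m + 4)*(m + 4)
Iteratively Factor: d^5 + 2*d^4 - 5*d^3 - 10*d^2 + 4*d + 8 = (d + 2)*(d^4 - 5*d^2 + 4) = (d + 1)*(d + 2)*(d^3 - d^2 - 4*d + 4) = (d - 2)*(d + 1)*(d + 2)*(d^2 + d - 2) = (d - 2)*(d - 1)*(d + 1)*(d + 2)*(d + 2)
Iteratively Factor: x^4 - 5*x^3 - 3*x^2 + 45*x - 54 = (x - 3)*(x^3 - 2*x^2 - 9*x + 18) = (x - 3)*(x + 3)*(x^2 - 5*x + 6) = (x - 3)^2*(x + 3)*(x - 2)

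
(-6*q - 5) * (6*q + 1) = -36*q^2 - 36*q - 5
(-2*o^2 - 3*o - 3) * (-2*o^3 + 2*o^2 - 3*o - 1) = 4*o^5 + 2*o^4 + 6*o^3 + 5*o^2 + 12*o + 3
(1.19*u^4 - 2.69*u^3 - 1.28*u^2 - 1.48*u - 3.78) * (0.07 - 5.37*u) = -6.3903*u^5 + 14.5286*u^4 + 6.6853*u^3 + 7.858*u^2 + 20.195*u - 0.2646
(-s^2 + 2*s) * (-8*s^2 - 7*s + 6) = 8*s^4 - 9*s^3 - 20*s^2 + 12*s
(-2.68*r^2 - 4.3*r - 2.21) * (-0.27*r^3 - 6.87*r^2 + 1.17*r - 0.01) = 0.7236*r^5 + 19.5726*r^4 + 27.0021*r^3 + 10.1785*r^2 - 2.5427*r + 0.0221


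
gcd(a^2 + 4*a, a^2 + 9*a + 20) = a + 4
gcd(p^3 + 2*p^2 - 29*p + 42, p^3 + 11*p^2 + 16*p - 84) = p^2 + 5*p - 14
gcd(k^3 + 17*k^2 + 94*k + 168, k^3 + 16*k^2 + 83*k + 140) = k^2 + 11*k + 28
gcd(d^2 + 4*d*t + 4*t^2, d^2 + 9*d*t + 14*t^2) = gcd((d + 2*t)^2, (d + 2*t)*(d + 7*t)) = d + 2*t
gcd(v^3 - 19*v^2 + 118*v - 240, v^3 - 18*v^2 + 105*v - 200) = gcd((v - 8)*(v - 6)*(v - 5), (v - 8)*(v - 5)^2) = v^2 - 13*v + 40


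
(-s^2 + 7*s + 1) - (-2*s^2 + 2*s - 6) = s^2 + 5*s + 7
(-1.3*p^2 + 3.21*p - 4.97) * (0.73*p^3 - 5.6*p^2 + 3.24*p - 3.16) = -0.949*p^5 + 9.6233*p^4 - 25.8161*p^3 + 42.3404*p^2 - 26.2464*p + 15.7052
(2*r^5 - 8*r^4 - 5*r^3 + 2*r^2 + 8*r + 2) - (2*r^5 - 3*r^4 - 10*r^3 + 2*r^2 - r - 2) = -5*r^4 + 5*r^3 + 9*r + 4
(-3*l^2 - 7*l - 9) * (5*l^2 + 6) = -15*l^4 - 35*l^3 - 63*l^2 - 42*l - 54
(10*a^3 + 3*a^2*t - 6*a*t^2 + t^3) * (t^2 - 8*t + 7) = 10*a^3*t^2 - 80*a^3*t + 70*a^3 + 3*a^2*t^3 - 24*a^2*t^2 + 21*a^2*t - 6*a*t^4 + 48*a*t^3 - 42*a*t^2 + t^5 - 8*t^4 + 7*t^3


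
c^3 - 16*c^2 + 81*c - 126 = (c - 7)*(c - 6)*(c - 3)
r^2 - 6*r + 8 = (r - 4)*(r - 2)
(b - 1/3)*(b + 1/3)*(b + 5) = b^3 + 5*b^2 - b/9 - 5/9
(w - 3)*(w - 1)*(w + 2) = w^3 - 2*w^2 - 5*w + 6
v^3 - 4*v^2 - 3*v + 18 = (v - 3)^2*(v + 2)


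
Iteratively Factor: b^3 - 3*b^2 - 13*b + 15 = (b - 1)*(b^2 - 2*b - 15) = (b - 5)*(b - 1)*(b + 3)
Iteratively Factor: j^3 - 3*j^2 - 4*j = (j - 4)*(j^2 + j) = (j - 4)*(j + 1)*(j)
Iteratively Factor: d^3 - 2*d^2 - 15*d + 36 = (d - 3)*(d^2 + d - 12) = (d - 3)*(d + 4)*(d - 3)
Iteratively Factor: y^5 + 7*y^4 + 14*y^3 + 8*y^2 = (y)*(y^4 + 7*y^3 + 14*y^2 + 8*y) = y^2*(y^3 + 7*y^2 + 14*y + 8) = y^2*(y + 2)*(y^2 + 5*y + 4) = y^2*(y + 1)*(y + 2)*(y + 4)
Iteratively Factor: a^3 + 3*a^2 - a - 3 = (a + 3)*(a^2 - 1) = (a + 1)*(a + 3)*(a - 1)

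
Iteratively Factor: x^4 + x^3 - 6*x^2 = (x)*(x^3 + x^2 - 6*x) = x*(x + 3)*(x^2 - 2*x) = x*(x - 2)*(x + 3)*(x)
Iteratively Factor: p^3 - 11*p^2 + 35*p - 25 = (p - 1)*(p^2 - 10*p + 25) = (p - 5)*(p - 1)*(p - 5)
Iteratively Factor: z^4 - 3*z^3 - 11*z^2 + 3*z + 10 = (z + 1)*(z^3 - 4*z^2 - 7*z + 10) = (z - 1)*(z + 1)*(z^2 - 3*z - 10) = (z - 5)*(z - 1)*(z + 1)*(z + 2)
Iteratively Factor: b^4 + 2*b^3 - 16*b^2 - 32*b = (b + 4)*(b^3 - 2*b^2 - 8*b) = (b + 2)*(b + 4)*(b^2 - 4*b) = b*(b + 2)*(b + 4)*(b - 4)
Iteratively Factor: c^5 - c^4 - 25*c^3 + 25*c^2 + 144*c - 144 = (c - 4)*(c^4 + 3*c^3 - 13*c^2 - 27*c + 36) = (c - 4)*(c + 3)*(c^3 - 13*c + 12) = (c - 4)*(c + 3)*(c + 4)*(c^2 - 4*c + 3) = (c - 4)*(c - 3)*(c + 3)*(c + 4)*(c - 1)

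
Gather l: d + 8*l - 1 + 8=d + 8*l + 7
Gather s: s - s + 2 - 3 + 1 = 0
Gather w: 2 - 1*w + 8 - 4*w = 10 - 5*w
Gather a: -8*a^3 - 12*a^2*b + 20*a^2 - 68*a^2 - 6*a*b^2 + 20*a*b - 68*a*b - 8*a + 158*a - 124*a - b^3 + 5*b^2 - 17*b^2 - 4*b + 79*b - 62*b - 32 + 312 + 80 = -8*a^3 + a^2*(-12*b - 48) + a*(-6*b^2 - 48*b + 26) - b^3 - 12*b^2 + 13*b + 360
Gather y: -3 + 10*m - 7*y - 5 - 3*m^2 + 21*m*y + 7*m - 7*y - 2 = -3*m^2 + 17*m + y*(21*m - 14) - 10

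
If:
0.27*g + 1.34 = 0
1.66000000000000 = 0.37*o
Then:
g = -4.96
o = 4.49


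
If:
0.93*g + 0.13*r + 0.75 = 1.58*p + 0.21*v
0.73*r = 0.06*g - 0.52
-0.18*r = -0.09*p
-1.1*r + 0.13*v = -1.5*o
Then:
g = 0.308388654194327*v - 4.27097163548582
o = -0.068078857372762*v - 0.779802856568095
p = 0.0506940253470127*v - 2.12673506336753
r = 0.0253470126735063*v - 1.06336753168377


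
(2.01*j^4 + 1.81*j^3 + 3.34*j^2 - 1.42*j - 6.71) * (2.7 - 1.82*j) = -3.6582*j^5 + 2.1328*j^4 - 1.1918*j^3 + 11.6024*j^2 + 8.3782*j - 18.117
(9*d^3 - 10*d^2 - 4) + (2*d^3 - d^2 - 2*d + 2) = 11*d^3 - 11*d^2 - 2*d - 2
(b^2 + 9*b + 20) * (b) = b^3 + 9*b^2 + 20*b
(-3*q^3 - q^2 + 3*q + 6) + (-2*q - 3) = -3*q^3 - q^2 + q + 3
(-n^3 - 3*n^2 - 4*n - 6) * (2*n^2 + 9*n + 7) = -2*n^5 - 15*n^4 - 42*n^3 - 69*n^2 - 82*n - 42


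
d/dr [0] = 0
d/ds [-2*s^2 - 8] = -4*s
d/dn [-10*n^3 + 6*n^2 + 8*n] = -30*n^2 + 12*n + 8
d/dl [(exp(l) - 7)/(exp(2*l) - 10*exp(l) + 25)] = (9 - exp(l))*exp(l)/(exp(3*l) - 15*exp(2*l) + 75*exp(l) - 125)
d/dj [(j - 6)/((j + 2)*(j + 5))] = (-j^2 + 12*j + 52)/(j^4 + 14*j^3 + 69*j^2 + 140*j + 100)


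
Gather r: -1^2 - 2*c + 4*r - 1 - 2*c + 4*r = -4*c + 8*r - 2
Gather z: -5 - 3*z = -3*z - 5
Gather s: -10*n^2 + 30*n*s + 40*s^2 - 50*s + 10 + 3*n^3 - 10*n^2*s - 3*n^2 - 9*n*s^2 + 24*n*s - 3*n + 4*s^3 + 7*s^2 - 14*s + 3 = 3*n^3 - 13*n^2 - 3*n + 4*s^3 + s^2*(47 - 9*n) + s*(-10*n^2 + 54*n - 64) + 13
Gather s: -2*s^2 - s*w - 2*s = -2*s^2 + s*(-w - 2)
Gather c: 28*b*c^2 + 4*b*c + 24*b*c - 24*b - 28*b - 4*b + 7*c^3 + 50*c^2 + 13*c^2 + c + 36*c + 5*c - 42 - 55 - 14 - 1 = -56*b + 7*c^3 + c^2*(28*b + 63) + c*(28*b + 42) - 112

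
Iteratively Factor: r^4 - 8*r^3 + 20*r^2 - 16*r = (r - 2)*(r^3 - 6*r^2 + 8*r) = (r - 2)^2*(r^2 - 4*r) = r*(r - 2)^2*(r - 4)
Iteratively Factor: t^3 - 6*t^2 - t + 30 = (t - 5)*(t^2 - t - 6) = (t - 5)*(t - 3)*(t + 2)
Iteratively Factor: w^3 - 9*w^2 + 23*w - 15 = (w - 3)*(w^2 - 6*w + 5) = (w - 3)*(w - 1)*(w - 5)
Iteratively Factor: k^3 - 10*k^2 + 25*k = (k)*(k^2 - 10*k + 25) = k*(k - 5)*(k - 5)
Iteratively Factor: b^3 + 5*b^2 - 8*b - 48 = (b + 4)*(b^2 + b - 12) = (b + 4)^2*(b - 3)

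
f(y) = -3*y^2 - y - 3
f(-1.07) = -5.36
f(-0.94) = -4.71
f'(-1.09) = 5.54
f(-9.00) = -237.00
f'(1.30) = -8.80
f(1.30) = -9.37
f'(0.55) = -4.30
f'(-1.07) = 5.42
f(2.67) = -27.06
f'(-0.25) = 0.50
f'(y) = -6*y - 1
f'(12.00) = -73.00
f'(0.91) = -6.46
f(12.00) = -447.00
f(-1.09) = -5.47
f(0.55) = -4.46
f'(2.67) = -17.02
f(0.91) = -6.39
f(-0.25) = -2.94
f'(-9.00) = 53.00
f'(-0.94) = 4.64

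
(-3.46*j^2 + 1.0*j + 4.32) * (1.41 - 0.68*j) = 2.3528*j^3 - 5.5586*j^2 - 1.5276*j + 6.0912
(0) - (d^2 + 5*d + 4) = -d^2 - 5*d - 4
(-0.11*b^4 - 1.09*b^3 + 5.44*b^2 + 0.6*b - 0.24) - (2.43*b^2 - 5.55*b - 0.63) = -0.11*b^4 - 1.09*b^3 + 3.01*b^2 + 6.15*b + 0.39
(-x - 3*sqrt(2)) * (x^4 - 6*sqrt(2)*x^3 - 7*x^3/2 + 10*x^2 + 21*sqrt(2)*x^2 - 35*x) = -x^5 + 7*x^4/2 + 3*sqrt(2)*x^4 - 21*sqrt(2)*x^3/2 + 26*x^3 - 91*x^2 - 30*sqrt(2)*x^2 + 105*sqrt(2)*x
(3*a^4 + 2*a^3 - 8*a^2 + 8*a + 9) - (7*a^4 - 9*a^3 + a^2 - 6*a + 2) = -4*a^4 + 11*a^3 - 9*a^2 + 14*a + 7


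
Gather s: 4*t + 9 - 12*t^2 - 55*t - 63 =-12*t^2 - 51*t - 54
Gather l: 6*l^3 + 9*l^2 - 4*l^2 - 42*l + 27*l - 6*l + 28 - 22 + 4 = 6*l^3 + 5*l^2 - 21*l + 10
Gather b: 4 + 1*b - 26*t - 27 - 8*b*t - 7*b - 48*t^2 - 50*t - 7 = b*(-8*t - 6) - 48*t^2 - 76*t - 30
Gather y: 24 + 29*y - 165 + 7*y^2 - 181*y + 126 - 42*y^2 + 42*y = -35*y^2 - 110*y - 15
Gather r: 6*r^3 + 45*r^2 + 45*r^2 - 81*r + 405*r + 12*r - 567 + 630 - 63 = 6*r^3 + 90*r^2 + 336*r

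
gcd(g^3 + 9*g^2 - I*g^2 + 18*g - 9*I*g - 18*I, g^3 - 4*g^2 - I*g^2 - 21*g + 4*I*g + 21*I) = g^2 + g*(3 - I) - 3*I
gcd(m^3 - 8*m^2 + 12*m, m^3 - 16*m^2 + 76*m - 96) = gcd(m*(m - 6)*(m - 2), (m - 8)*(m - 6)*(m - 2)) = m^2 - 8*m + 12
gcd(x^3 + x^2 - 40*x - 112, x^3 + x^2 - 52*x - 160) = x + 4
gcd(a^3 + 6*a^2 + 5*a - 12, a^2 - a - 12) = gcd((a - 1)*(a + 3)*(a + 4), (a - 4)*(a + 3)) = a + 3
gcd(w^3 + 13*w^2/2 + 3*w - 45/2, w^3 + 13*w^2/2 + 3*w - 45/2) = w^3 + 13*w^2/2 + 3*w - 45/2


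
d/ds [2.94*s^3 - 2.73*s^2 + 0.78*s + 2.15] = 8.82*s^2 - 5.46*s + 0.78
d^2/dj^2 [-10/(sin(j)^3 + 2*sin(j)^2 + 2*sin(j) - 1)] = 10*(9*sin(j)^6 + 22*sin(j)^5 + 8*sin(j)^4 - 11*sin(j)^3 - 24*sin(j)^2 - 28*sin(j) - 12)/(sin(j)^3 + 2*sin(j)^2 + 2*sin(j) - 1)^3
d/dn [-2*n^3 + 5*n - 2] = 5 - 6*n^2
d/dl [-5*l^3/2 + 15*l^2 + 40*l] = -15*l^2/2 + 30*l + 40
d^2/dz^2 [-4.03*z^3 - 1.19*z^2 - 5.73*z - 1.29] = -24.18*z - 2.38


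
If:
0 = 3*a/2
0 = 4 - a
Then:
No Solution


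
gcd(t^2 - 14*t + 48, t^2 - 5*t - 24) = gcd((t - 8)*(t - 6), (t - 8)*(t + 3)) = t - 8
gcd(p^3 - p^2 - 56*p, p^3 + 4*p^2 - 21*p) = p^2 + 7*p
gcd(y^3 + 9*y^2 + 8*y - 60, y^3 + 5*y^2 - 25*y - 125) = y + 5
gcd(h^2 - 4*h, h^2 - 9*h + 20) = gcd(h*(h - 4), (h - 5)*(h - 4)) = h - 4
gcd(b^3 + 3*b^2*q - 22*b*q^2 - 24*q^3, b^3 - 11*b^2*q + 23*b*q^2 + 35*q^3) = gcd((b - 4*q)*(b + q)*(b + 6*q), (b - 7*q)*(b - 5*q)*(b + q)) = b + q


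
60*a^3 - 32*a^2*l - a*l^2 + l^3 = (-5*a + l)*(-2*a + l)*(6*a + l)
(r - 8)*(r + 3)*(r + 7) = r^3 + 2*r^2 - 59*r - 168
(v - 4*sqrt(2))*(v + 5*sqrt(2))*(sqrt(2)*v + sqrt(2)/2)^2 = 2*v^4 + 2*v^3 + 2*sqrt(2)*v^3 - 159*v^2/2 + 2*sqrt(2)*v^2 - 80*v + sqrt(2)*v/2 - 20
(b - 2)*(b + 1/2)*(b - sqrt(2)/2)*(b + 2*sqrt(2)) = b^4 - 3*b^3/2 + 3*sqrt(2)*b^3/2 - 9*sqrt(2)*b^2/4 - 3*b^2 - 3*sqrt(2)*b/2 + 3*b + 2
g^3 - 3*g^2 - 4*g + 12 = (g - 3)*(g - 2)*(g + 2)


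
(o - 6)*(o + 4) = o^2 - 2*o - 24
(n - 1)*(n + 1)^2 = n^3 + n^2 - n - 1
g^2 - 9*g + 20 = (g - 5)*(g - 4)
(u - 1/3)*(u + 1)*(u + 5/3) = u^3 + 7*u^2/3 + 7*u/9 - 5/9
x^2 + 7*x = x*(x + 7)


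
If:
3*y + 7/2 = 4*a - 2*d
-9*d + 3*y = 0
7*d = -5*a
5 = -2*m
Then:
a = 49/166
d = -35/166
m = -5/2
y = -105/166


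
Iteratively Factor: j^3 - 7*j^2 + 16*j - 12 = (j - 2)*(j^2 - 5*j + 6) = (j - 2)^2*(j - 3)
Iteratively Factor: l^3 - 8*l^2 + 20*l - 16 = (l - 2)*(l^2 - 6*l + 8) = (l - 2)^2*(l - 4)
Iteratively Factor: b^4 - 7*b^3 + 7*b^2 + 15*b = (b + 1)*(b^3 - 8*b^2 + 15*b) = b*(b + 1)*(b^2 - 8*b + 15) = b*(b - 5)*(b + 1)*(b - 3)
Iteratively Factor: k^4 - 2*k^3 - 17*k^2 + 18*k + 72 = (k - 3)*(k^3 + k^2 - 14*k - 24) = (k - 3)*(k + 3)*(k^2 - 2*k - 8) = (k - 3)*(k + 2)*(k + 3)*(k - 4)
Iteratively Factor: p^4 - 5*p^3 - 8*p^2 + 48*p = (p - 4)*(p^3 - p^2 - 12*p) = p*(p - 4)*(p^2 - p - 12) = p*(p - 4)^2*(p + 3)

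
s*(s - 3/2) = s^2 - 3*s/2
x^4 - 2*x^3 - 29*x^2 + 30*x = x*(x - 6)*(x - 1)*(x + 5)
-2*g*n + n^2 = n*(-2*g + n)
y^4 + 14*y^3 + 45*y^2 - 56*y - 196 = (y - 2)*(y + 2)*(y + 7)^2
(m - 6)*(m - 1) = m^2 - 7*m + 6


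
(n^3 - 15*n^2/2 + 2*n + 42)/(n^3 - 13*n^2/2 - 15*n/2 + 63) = (n + 2)/(n + 3)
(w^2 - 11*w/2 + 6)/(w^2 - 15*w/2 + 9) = (w - 4)/(w - 6)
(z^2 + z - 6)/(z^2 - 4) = (z + 3)/(z + 2)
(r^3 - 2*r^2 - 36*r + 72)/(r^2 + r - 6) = (r^2 - 36)/(r + 3)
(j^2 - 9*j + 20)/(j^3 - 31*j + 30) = (j - 4)/(j^2 + 5*j - 6)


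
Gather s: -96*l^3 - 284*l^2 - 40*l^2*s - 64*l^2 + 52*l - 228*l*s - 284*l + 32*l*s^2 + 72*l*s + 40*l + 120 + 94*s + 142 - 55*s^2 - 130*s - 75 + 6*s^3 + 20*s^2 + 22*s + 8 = -96*l^3 - 348*l^2 - 192*l + 6*s^3 + s^2*(32*l - 35) + s*(-40*l^2 - 156*l - 14) + 195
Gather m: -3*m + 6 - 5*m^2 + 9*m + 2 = -5*m^2 + 6*m + 8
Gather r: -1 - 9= -10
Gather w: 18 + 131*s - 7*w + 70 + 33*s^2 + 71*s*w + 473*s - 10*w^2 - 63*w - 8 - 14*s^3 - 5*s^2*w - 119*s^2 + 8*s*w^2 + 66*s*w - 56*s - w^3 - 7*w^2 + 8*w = -14*s^3 - 86*s^2 + 548*s - w^3 + w^2*(8*s - 17) + w*(-5*s^2 + 137*s - 62) + 80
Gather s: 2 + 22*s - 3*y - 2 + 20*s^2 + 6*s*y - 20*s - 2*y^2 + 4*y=20*s^2 + s*(6*y + 2) - 2*y^2 + y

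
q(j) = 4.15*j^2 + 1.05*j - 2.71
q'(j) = 8.3*j + 1.05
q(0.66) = -0.21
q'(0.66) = 6.53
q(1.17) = 4.20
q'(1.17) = 10.76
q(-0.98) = 0.25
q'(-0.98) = -7.08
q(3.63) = 55.79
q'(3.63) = 31.18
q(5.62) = 134.27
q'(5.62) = 47.70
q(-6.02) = 141.37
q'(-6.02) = -48.92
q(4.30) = 78.54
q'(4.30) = 36.74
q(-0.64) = -1.68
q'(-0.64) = -4.26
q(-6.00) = 140.39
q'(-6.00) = -48.75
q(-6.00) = 140.39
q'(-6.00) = -48.75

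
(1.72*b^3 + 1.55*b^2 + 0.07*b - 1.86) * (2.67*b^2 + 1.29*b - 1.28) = 4.5924*b^5 + 6.3573*b^4 - 0.0151999999999999*b^3 - 6.8599*b^2 - 2.489*b + 2.3808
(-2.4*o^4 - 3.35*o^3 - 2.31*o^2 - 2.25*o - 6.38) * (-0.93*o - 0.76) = 2.232*o^5 + 4.9395*o^4 + 4.6943*o^3 + 3.8481*o^2 + 7.6434*o + 4.8488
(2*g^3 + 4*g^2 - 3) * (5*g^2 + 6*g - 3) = 10*g^5 + 32*g^4 + 18*g^3 - 27*g^2 - 18*g + 9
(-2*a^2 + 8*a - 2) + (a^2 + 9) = -a^2 + 8*a + 7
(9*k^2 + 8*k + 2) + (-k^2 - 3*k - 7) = 8*k^2 + 5*k - 5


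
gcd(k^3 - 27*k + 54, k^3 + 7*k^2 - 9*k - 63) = k - 3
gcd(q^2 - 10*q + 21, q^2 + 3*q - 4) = 1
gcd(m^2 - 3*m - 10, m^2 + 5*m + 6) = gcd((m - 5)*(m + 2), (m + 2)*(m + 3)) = m + 2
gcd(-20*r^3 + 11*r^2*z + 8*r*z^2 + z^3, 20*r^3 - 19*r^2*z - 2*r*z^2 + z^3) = -4*r^2 + 3*r*z + z^2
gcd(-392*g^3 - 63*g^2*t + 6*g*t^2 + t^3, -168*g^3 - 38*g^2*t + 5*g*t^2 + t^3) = 7*g + t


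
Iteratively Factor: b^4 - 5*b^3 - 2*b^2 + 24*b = (b + 2)*(b^3 - 7*b^2 + 12*b) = (b - 4)*(b + 2)*(b^2 - 3*b) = (b - 4)*(b - 3)*(b + 2)*(b)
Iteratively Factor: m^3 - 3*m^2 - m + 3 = (m + 1)*(m^2 - 4*m + 3) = (m - 3)*(m + 1)*(m - 1)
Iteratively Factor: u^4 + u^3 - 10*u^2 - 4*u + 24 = (u - 2)*(u^3 + 3*u^2 - 4*u - 12) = (u - 2)*(u + 2)*(u^2 + u - 6) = (u - 2)^2*(u + 2)*(u + 3)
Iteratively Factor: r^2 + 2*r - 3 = (r + 3)*(r - 1)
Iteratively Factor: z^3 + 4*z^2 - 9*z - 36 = (z + 3)*(z^2 + z - 12) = (z + 3)*(z + 4)*(z - 3)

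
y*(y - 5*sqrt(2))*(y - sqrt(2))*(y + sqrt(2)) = y^4 - 5*sqrt(2)*y^3 - 2*y^2 + 10*sqrt(2)*y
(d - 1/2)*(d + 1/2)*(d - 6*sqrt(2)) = d^3 - 6*sqrt(2)*d^2 - d/4 + 3*sqrt(2)/2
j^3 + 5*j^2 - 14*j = j*(j - 2)*(j + 7)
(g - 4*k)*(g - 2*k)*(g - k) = g^3 - 7*g^2*k + 14*g*k^2 - 8*k^3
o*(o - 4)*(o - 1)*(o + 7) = o^4 + 2*o^3 - 31*o^2 + 28*o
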